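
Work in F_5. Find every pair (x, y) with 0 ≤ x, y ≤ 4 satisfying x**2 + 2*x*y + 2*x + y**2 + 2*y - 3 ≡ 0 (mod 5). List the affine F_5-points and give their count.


Affine F_5-points: {(0, 1), (0, 2), (1, 0), (1, 1), (2, 0), (2, 4), (3, 3), (3, 4), (4, 2), (4, 3)}; count = 10.

For each of the 25 pairs (x, y) ∈ F_5², evaluate f(x, y) mod 5. Record the zeros.
  x = 0: [0↦2, 1↦0, 2↦0, 3↦2, 4↦1]  zeros at y ∈ {1, 2}
  x = 1: [0↦0, 1↦0, 2↦2, 3↦1, 4↦2]  zeros at y ∈ {0, 1}
  x = 2: [0↦0, 1↦2, 2↦1, 3↦2, 4↦0]  zeros at y ∈ {0, 4}
  x = 3: [0↦2, 1↦1, 2↦2, 3↦0, 4↦0]  zeros at y ∈ {3, 4}
  x = 4: [0↦1, 1↦2, 2↦0, 3↦0, 4↦2]  zeros at y ∈ {2, 3}
Collecting zeros: affine points = {(0, 1), (0, 2), (1, 0), (1, 1), (2, 0), (2, 4), (3, 3), (3, 4), (4, 2), (4, 3)}.
Total count |C(F_5)_aff| = 10.


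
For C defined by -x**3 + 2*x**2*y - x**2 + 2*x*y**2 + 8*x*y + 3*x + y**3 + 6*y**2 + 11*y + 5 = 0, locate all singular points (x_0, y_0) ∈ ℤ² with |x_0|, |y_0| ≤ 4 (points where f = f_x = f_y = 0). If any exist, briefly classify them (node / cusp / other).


Singular points: {(-1, -1)}; classification: cusp.

Compute partial derivatives:
  f_x = -3*x**2 + 4*x*y - 2*x + 2*y**2 + 8*y + 3.
  f_y = 2*x**2 + 4*x*y + 8*x + 3*y**2 + 12*y + 11.
Scan x_0 ∈ {−4, ..., 4}. For each x_0, f_y(x_0, y) is a polynomial in y; find its integer roots y ∈ {−4, ..., 4}, then test f_x and f at those candidates.
  x = -4: f_y(-4, y) = 3*y**2 - 4*y + 11; no integer root y with |y| ≤ 4.
  x = -3: f_y(-3, y) = 3*y**2 + 5; no integer root y with |y| ≤ 4.
  x = -2: f_y(-2, y) = 3*y**2 + 4*y + 3; no integer root y with |y| ≤ 4.
  x = -1: f_y(-1, y) = 3*y**2 + 8*y + 5; vanishes at y ∈ {-1}. (-1, -1): f_x = 0, f = 0 — SINGULAR.
  x = 0: f_y(0, y) = 3*y**2 + 12*y + 11; no integer root y with |y| ≤ 4.
  x = 1: f_y(1, y) = 3*y**2 + 16*y + 21; vanishes at y ∈ {-3}. (1, -3): f_x = -20 ≠ 0.
  x = 2: f_y(2, y) = 3*y**2 + 20*y + 35; no integer root y with |y| ≤ 4.
  x = 3: f_y(3, y) = 3*y**2 + 24*y + 53; no integer root y with |y| ≤ 4.
  x = 4: f_y(4, y) = 3*y**2 + 28*y + 75; no integer root y with |y| ≤ 4.
Only singular point on the grid: (-1, -1).
Classify: substitute x = -1 + u, y = -1 + v and expand: f = -u**3 + 2*u**2*v + 2*u*v**2 + v**3 + v**2.
No constant or linear terms (consistent with a singular point). Quadratic part: v**2. Cubic part: -u**3 + 2*u**2*v + 2*u*v**2 + v**3.
The quadratic part v**2 is a perfect square, so there is a single (double) tangent line v = 0, i.e. y = -1. Restricting the cubic part to that line (v = 0) leaves -u**3 ≠ 0, so f is not divisible by v and the branch is v² ≈ u**3 to lowest order — this is a cusp.
Classification: cusp.


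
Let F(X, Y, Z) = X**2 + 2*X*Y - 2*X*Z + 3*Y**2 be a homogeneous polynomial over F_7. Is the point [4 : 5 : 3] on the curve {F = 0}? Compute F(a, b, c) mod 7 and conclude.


F(4,5,3) ≡ 2 (mod 7); P is NOT on the curve.

Evaluate F(4, 5, 3) term-by-term (mod 7).
  X**2 ↦ 1·16·1·1 = 16
  2*X*Y ↦ 2·4·5·1 = 40
  -2*X*Z ↦ -2·4·1·3 = -24
  3*Y**2 ↦ 3·1·25·1 = 75
Sum: F(4, 5, 3) = (16) + (40) + (-24) + (75) = 107.
Reducing mod 7: 107 ≡ 2 (mod 7).
Since F(a, b, c) ≡ 2 ≠ 0 (mod 7), P does NOT lie on the curve.


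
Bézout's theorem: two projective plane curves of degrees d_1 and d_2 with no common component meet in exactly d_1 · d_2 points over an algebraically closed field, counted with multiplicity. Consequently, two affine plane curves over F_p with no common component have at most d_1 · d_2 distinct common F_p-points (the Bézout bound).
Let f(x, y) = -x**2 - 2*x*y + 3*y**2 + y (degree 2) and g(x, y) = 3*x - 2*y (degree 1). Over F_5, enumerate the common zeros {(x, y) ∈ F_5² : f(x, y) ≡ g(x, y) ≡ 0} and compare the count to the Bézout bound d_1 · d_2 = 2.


Common zeros: {(0, 0), (4, 1)}; count = 2; Bézout bound = 2.

deg(f) = 2, deg(g) = 1, so Bézout bound = 2.
Scan x ∈ F_5. For each x, list the y ∈ F_5 with f(x, y) ≡ 0 and those with g(x, y) ≡ 0 (mod 5); the common zeros in that column are the intersection.
  x = 0: f ≡ 0 at y ∈ {0, 3}; g ≡ 0 at y ∈ {0}; common: {0}.
  x = 1: f ≡ 0 at y ∈ ∅; g ≡ 0 at y ∈ {4}; common: ∅.
  x = 2: f ≡ 0 at y ∈ ∅; g ≡ 0 at y ∈ {3}; common: ∅.
  x = 3: f ≡ 0 at y ∈ ∅; g ≡ 0 at y ∈ {2}; common: ∅.
  x = 4: f ≡ 0 at y ∈ {1, 3}; g ≡ 0 at y ∈ {1}; common: {1}.
Collecting: common zeros = {(0, 0), (4, 1)}, so the count is 2.
Comparison with the Bézout bound: 2 ≤ 2 = deg(f)·deg(g), as expected for curves with no common component (the bound is attained).


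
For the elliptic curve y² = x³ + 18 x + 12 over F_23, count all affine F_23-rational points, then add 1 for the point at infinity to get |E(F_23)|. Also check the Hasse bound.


Affine points = {(0, 9), (0, 14), (1, 10), (1, 13), (3, 1), (3, 22), (8, 1), (8, 22), (9, 11), (9, 12), (11, 0), (12, 1), (12, 22), (14, 8), (14, 15), (15, 0), (16, 7), (16, 16), (18, 2), (18, 21), (20, 0), (22, 4), (22, 19)}; affine count = 23; |E(F_23)| = 24.

Discriminant check: Δ ∝ 4a³ + 27b² = 4·18³ + 27·12² = 4·5832 + 27·144 ≡ 7 (mod 23). Nonzero ⇒ E is nonsingular.
For each x ∈ F_23, compute rhs = x³ + 18·x + 12 mod 23, then count y ∈ F_23 with y² ≡ rhs.
  x = 0: rhs = 12, matching y values: 9, 14 (2 points).
  x = 1: rhs = 8, matching y values: 10, 13 (2 points).
  x = 2: rhs = 10, matching y values: none (0 points).
  x = 3: rhs = 1, matching y values: 1, 22 (2 points).
  x = 4: rhs = 10, matching y values: none (0 points).
  x = 5: rhs = 20, matching y values: none (0 points).
  x = 6: rhs = 14, matching y values: none (0 points).
  x = 7: rhs = 21, matching y values: none (0 points).
  x = 8: rhs = 1, matching y values: 1, 22 (2 points).
  x = 9: rhs = 6, matching y values: 11, 12 (2 points).
  x = 10: rhs = 19, matching y values: none (0 points).
  x = 11: rhs = 0, matching y values: 0 (1 points).
  x = 12: rhs = 1, matching y values: 1, 22 (2 points).
  x = 13: rhs = 5, matching y values: none (0 points).
  x = 14: rhs = 18, matching y values: 8, 15 (2 points).
  x = 15: rhs = 0, matching y values: 0 (1 points).
  x = 16: rhs = 3, matching y values: 7, 16 (2 points).
  x = 17: rhs = 10, matching y values: none (0 points).
  x = 18: rhs = 4, matching y values: 2, 21 (2 points).
  x = 19: rhs = 14, matching y values: none (0 points).
  x = 20: rhs = 0, matching y values: 0 (1 points).
  x = 21: rhs = 14, matching y values: none (0 points).
  x = 22: rhs = 16, matching y values: 4, 19 (2 points).
Total affine count: 23.
Full point count |E(F_23)| = 23 + 1 = 24.
Hasse bound: |24 − (23+1)| = |0| = 0 ≤ 2√23 ≈ 9.5917 ✓.


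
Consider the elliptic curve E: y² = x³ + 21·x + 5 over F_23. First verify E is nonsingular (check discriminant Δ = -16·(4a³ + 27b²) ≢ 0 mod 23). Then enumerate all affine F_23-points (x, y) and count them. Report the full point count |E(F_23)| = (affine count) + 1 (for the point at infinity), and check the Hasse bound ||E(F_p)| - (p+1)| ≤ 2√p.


Affine points = {(1, 2), (1, 21), (2, 3), (2, 20), (3, 7), (3, 16), (6, 5), (6, 18), (7, 9), (7, 14), (8, 8), (8, 15), (9, 7), (9, 16), (11, 7), (11, 16), (17, 10), (17, 13), (19, 8), (19, 15), (21, 1), (21, 22), (22, 11), (22, 12)}; affine count = 24; |E(F_23)| = 25.

Discriminant check: Δ ∝ 4a³ + 27b² = 4·21³ + 27·5² = 4·9261 + 27·25 ≡ 22 (mod 23). Nonzero ⇒ E is nonsingular.
For each x ∈ F_23, compute rhs = x³ + 21·x + 5 mod 23, then count y ∈ F_23 with y² ≡ rhs.
  x = 0: rhs = 5, matching y values: none (0 points).
  x = 1: rhs = 4, matching y values: 2, 21 (2 points).
  x = 2: rhs = 9, matching y values: 3, 20 (2 points).
  x = 3: rhs = 3, matching y values: 7, 16 (2 points).
  x = 4: rhs = 15, matching y values: none (0 points).
  x = 5: rhs = 5, matching y values: none (0 points).
  x = 6: rhs = 2, matching y values: 5, 18 (2 points).
  x = 7: rhs = 12, matching y values: 9, 14 (2 points).
  x = 8: rhs = 18, matching y values: 8, 15 (2 points).
  x = 9: rhs = 3, matching y values: 7, 16 (2 points).
  x = 10: rhs = 19, matching y values: none (0 points).
  x = 11: rhs = 3, matching y values: 7, 16 (2 points).
  x = 12: rhs = 7, matching y values: none (0 points).
  x = 13: rhs = 14, matching y values: none (0 points).
  x = 14: rhs = 7, matching y values: none (0 points).
  x = 15: rhs = 15, matching y values: none (0 points).
  x = 16: rhs = 21, matching y values: none (0 points).
  x = 17: rhs = 8, matching y values: 10, 13 (2 points).
  x = 18: rhs = 5, matching y values: none (0 points).
  x = 19: rhs = 18, matching y values: 8, 15 (2 points).
  x = 20: rhs = 7, matching y values: none (0 points).
  x = 21: rhs = 1, matching y values: 1, 22 (2 points).
  x = 22: rhs = 6, matching y values: 11, 12 (2 points).
Total affine count: 24.
Full point count |E(F_23)| = 24 + 1 = 25.
Hasse bound: |25 − (23+1)| = |1| = 1 ≤ 2√23 ≈ 9.5917 ✓.


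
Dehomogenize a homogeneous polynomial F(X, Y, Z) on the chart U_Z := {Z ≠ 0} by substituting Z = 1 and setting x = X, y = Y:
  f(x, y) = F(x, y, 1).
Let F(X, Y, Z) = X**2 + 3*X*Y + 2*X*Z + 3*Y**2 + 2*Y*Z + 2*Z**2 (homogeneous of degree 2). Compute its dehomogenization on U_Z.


f(x, y) = x**2 + 3*x*y + 2*x + 3*y**2 + 2*y + 2

On U_Z we set Z = 1. Each monomial c·X^i·Y^j·Z^k in F becomes c·x^i·y^j·1^k = c·x^i·y^j.
Substituting Z = 1: F(X, Y, 1) = x**2 + 3*x*y + 2*x + 3*y**2 + 2*y + 2.
Note: deg(f) ≤ deg(F) = 2; strict inequality happens when F is divisible by Z (lost terms).


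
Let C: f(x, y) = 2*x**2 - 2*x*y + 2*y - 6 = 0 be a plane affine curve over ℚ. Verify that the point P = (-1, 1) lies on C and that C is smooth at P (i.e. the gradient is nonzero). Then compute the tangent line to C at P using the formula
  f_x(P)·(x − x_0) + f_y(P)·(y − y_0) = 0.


Tangent line at P: -6*x + 4*y - 10 = 0.

Step 1: f(-1, 1) = 0, so P lies on C.
Step 2: partial derivatives
  f_x(x, y) = 4*x - 2*y, f_y(x, y) = 2 - 2*x.
  f_x(P) = -6, f_y(P) = 4 (gradient nonzero, so P is smooth).
Step 3: tangent line at P: -6·(x − -1) + 4·(y − 1) = 0.
Expanding: -6*x + 4*y - 10 = 0.


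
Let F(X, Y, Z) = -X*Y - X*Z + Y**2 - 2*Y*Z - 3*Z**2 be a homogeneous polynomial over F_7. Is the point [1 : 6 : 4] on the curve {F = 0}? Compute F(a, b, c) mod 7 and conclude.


F(1,6,4) ≡ 0 (mod 7); P is on the curve.

Evaluate F(1, 6, 4) term-by-term (mod 7).
  -X*Y ↦ -1·1·6·1 = -6
  -X*Z ↦ -1·1·1·4 = -4
  Y**2 ↦ 1·1·36·1 = 36
  -2*Y*Z ↦ -2·1·6·4 = -48
  -3*Z**2 ↦ -3·1·1·16 = -48
Sum: F(1, 6, 4) = (-6) + (-4) + (36) + (-48) + (-48) = -70.
Reducing mod 7: -70 ≡ 0 (mod 7).
Since F(a, b, c) ≡ 0 (mod 7), P lies on the curve.


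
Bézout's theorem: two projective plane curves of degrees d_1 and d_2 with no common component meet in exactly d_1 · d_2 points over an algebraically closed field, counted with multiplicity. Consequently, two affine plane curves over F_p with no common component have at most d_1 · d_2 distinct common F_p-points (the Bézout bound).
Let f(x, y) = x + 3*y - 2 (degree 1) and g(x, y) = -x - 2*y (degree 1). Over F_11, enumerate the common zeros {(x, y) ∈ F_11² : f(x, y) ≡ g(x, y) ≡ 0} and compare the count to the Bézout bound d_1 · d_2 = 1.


Common zeros: {(7, 2)}; count = 1; Bézout bound = 1.

deg(f) = 1, deg(g) = 1, so Bézout bound = 1.
Scan x ∈ F_11. For each x, list the y ∈ F_11 with f(x, y) ≡ 0 and those with g(x, y) ≡ 0 (mod 11); the common zeros in that column are the intersection.
  x = 0: f ≡ 0 at y ∈ {8}; g ≡ 0 at y ∈ {0}; common: ∅.
  x = 1: f ≡ 0 at y ∈ {4}; g ≡ 0 at y ∈ {5}; common: ∅.
  x = 2: f ≡ 0 at y ∈ {0}; g ≡ 0 at y ∈ {10}; common: ∅.
  x = 3: f ≡ 0 at y ∈ {7}; g ≡ 0 at y ∈ {4}; common: ∅.
  x = 4: f ≡ 0 at y ∈ {3}; g ≡ 0 at y ∈ {9}; common: ∅.
  x = 5: f ≡ 0 at y ∈ {10}; g ≡ 0 at y ∈ {3}; common: ∅.
  x = 6: f ≡ 0 at y ∈ {6}; g ≡ 0 at y ∈ {8}; common: ∅.
  x = 7: f ≡ 0 at y ∈ {2}; g ≡ 0 at y ∈ {2}; common: {2}.
  x = 8: f ≡ 0 at y ∈ {9}; g ≡ 0 at y ∈ {7}; common: ∅.
  x = 9: f ≡ 0 at y ∈ {5}; g ≡ 0 at y ∈ {1}; common: ∅.
  x = 10: f ≡ 0 at y ∈ {1}; g ≡ 0 at y ∈ {6}; common: ∅.
Collecting: common zeros = {(7, 2)}, so the count is 1.
Comparison with the Bézout bound: 1 ≤ 1 = deg(f)·deg(g), as expected for curves with no common component (the bound is attained).


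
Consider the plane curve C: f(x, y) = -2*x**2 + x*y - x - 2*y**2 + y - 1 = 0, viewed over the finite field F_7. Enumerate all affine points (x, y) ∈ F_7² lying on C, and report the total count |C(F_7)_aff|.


Affine F_7-points: {(0, 2), (1, 4), (3, 3), (3, 6), (4, 2), (4, 4), (5, 0), (5, 3)}; count = 8.

For each of the 49 pairs (x, y) ∈ F_7², evaluate f(x, y) mod 7. Record the zeros.
  x = 0: [0↦6, 1↦5, 2↦0, 3↦5, 4↦6, 5↦3, 6↦3]  zeros at y ∈ {2}
  x = 1: [0↦3, 1↦3, 2↦6, 3↦5, 4↦0, 5↦5, 6↦6]  zeros at y ∈ {4}
  x = 2: [0↦3, 1↦4, 2↦1, 3↦1, 4↦4, 5↦3, 6↦5]  zeros at y ∈ ∅
  x = 3: [0↦6, 1↦1, 2↦6, 3↦0, 4↦4, 5↦4, 6↦0]  zeros at y ∈ {3, 6}
  x = 4: [0↦5, 1↦1, 2↦0, 3↦2, 4↦0, 5↦1, 6↦5]  zeros at y ∈ {2, 4}
  x = 5: [0↦0, 1↦4, 2↦4, 3↦0, 4↦6, 5↦1, 6↦6]  zeros at y ∈ {0, 3}
  x = 6: [0↦5, 1↦3, 2↦4, 3↦1, 4↦1, 5↦4, 6↦3]  zeros at y ∈ ∅
Collecting zeros: affine points = {(0, 2), (1, 4), (3, 3), (3, 6), (4, 2), (4, 4), (5, 0), (5, 3)}.
Total count |C(F_7)_aff| = 8.


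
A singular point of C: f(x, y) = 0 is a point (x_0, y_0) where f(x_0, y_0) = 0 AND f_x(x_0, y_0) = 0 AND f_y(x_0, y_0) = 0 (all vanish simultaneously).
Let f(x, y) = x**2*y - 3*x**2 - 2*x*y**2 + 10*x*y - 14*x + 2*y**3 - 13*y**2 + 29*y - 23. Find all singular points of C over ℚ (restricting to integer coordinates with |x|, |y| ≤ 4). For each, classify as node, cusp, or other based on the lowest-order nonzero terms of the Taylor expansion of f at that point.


Singular points: {(-1, 2)}; classification: node.

Compute partial derivatives:
  f_x = 2*x*y - 6*x - 2*y**2 + 10*y - 14.
  f_y = x**2 - 4*x*y + 10*x + 6*y**2 - 26*y + 29.
Scan x_0 ∈ {−4, ..., 4}. For each x_0, f_y(x_0, y) is a polynomial in y; find its integer roots y ∈ {−4, ..., 4}, then test f_x and f at those candidates.
  x = -4: f_y(-4, y) = 6*y**2 - 10*y + 5; no integer root y with |y| ≤ 4.
  x = -3: f_y(-3, y) = 6*y**2 - 14*y + 8; vanishes at y ∈ {1}. (-3, 1): f_x = 6 ≠ 0.
  x = -2: f_y(-2, y) = 6*y**2 - 18*y + 13; no integer root y with |y| ≤ 4.
  x = -1: f_y(-1, y) = 6*y**2 - 22*y + 20; vanishes at y ∈ {2}. (-1, 2): f_x = 0, f = 0 — SINGULAR.
  x = 0: f_y(0, y) = 6*y**2 - 26*y + 29; no integer root y with |y| ≤ 4.
  x = 1: f_y(1, y) = 6*y**2 - 30*y + 40; no integer root y with |y| ≤ 4.
  x = 2: f_y(2, y) = 6*y**2 - 34*y + 53; no integer root y with |y| ≤ 4.
  x = 3: f_y(3, y) = 6*y**2 - 38*y + 68; no integer root y with |y| ≤ 4.
  x = 4: f_y(4, y) = 6*y**2 - 42*y + 85; no integer root y with |y| ≤ 4.
Only singular point on the grid: (-1, 2).
Classify: substitute x = -1 + u, y = 2 + v and expand: f = u**2*v - u**2 - 2*u*v**2 + 2*v**3 + v**2.
No constant or linear terms (consistent with a singular point). Quadratic part: -u**2 + v**2. Cubic part: u**2*v - 2*u*v**2 + 2*v**3.
The quadratic part v**2 - u**2 = (v − u)(v + u) splits into two distinct linear factors, so there are two distinct tangent lines y − 2 = ±(x − -1) — this is a node (ordinary double point).
Classification: node.


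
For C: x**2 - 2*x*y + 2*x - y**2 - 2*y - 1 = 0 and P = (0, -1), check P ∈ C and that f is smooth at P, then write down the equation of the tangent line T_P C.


Tangent line at P: 4*x = 0.

Step 1: f(0, -1) = 0, so P lies on C.
Step 2: partial derivatives
  f_x(x, y) = 2*x - 2*y + 2, f_y(x, y) = -2*x - 2*y - 2.
  f_x(P) = 4, f_y(P) = 0 (gradient nonzero, so P is smooth).
Step 3: tangent line at P: 4·(x − 0) + 0·(y − -1) = 0.
Expanding: 4*x = 0.


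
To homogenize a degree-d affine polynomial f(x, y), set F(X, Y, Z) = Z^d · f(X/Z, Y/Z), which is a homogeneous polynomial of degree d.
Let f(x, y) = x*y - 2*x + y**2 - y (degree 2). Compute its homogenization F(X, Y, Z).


F(X, Y, Z) = X*Y - 2*X*Z + Y**2 - Y*Z

deg(f) = 2.
Substitute x = X/Z, y = Y/Z into f, then multiply by Z^2.
  monomial 1·x^1·y^1 ↦ 1·X^1·Y^1·Z^0.
  monomial -2·x^1·y^0 ↦ -2·X^1·Y^0·Z^1.
  monomial 1·x^0·y^2 ↦ 1·X^0·Y^2·Z^0.
  monomial -1·x^0·y^1 ↦ -1·X^0·Y^1·Z^1.
Collecting: F(X, Y, Z) = X*Y - 2*X*Z + Y**2 - Y*Z.


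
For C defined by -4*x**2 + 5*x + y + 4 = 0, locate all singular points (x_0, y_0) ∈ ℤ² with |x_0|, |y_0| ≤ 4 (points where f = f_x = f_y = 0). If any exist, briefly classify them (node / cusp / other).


No singular points in the scanned grid; C is smooth there.

Compute partial derivatives:
  f_x = 5 - 8*x.
  f_y = 1.
f_y = 1 is a nonzero constant, so f_y never vanishes: no point (x, y) can satisfy f = f_x = f_y = 0. In particular no (x, y) ∈ {−4, ..., 4}² is singular; the curve is smooth.


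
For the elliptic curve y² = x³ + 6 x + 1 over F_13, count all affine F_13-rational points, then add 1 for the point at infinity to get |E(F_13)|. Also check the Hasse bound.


Affine points = {(0, 1), (0, 12), (5, 0), (7, 3), (7, 10), (9, 2), (9, 11)}; affine count = 7; |E(F_13)| = 8.

Discriminant check: Δ ∝ 4a³ + 27b² = 4·6³ + 27·1² = 4·216 + 27·1 ≡ 7 (mod 13). Nonzero ⇒ E is nonsingular.
For each x ∈ F_13, compute rhs = x³ + 6·x + 1 mod 13, then count y ∈ F_13 with y² ≡ rhs.
  x = 0: rhs = 1, matching y values: 1, 12 (2 points).
  x = 1: rhs = 8, matching y values: none (0 points).
  x = 2: rhs = 8, matching y values: none (0 points).
  x = 3: rhs = 7, matching y values: none (0 points).
  x = 4: rhs = 11, matching y values: none (0 points).
  x = 5: rhs = 0, matching y values: 0 (1 points).
  x = 6: rhs = 6, matching y values: none (0 points).
  x = 7: rhs = 9, matching y values: 3, 10 (2 points).
  x = 8: rhs = 2, matching y values: none (0 points).
  x = 9: rhs = 4, matching y values: 2, 11 (2 points).
  x = 10: rhs = 8, matching y values: none (0 points).
  x = 11: rhs = 7, matching y values: none (0 points).
  x = 12: rhs = 7, matching y values: none (0 points).
Total affine count: 7.
Full point count |E(F_13)| = 7 + 1 = 8.
Hasse bound: |8 − (13+1)| = |-6| = 6 ≤ 2√13 ≈ 7.2111 ✓.


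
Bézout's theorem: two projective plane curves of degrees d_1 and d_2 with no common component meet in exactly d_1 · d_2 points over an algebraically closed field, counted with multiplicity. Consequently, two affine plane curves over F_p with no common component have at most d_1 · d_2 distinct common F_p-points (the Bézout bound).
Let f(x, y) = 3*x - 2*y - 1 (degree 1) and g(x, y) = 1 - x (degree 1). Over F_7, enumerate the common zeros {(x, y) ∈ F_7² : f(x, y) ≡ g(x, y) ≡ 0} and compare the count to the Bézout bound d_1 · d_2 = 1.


Common zeros: {(1, 1)}; count = 1; Bézout bound = 1.

deg(f) = 1, deg(g) = 1, so Bézout bound = 1.
Scan x ∈ F_7. For each x, list the y ∈ F_7 with f(x, y) ≡ 0 and those with g(x, y) ≡ 0 (mod 7); the common zeros in that column are the intersection.
  x = 0: f ≡ 0 at y ∈ {3}; g ≡ 0 at y ∈ ∅; common: ∅.
  x = 1: f ≡ 0 at y ∈ {1}; g ≡ 0 at y ∈ {0, 1, 2, 3, 4, 5, 6}; common: {1}.
  x = 2: f ≡ 0 at y ∈ {6}; g ≡ 0 at y ∈ ∅; common: ∅.
  x = 3: f ≡ 0 at y ∈ {4}; g ≡ 0 at y ∈ ∅; common: ∅.
  x = 4: f ≡ 0 at y ∈ {2}; g ≡ 0 at y ∈ ∅; common: ∅.
  x = 5: f ≡ 0 at y ∈ {0}; g ≡ 0 at y ∈ ∅; common: ∅.
  x = 6: f ≡ 0 at y ∈ {5}; g ≡ 0 at y ∈ ∅; common: ∅.
Collecting: common zeros = {(1, 1)}, so the count is 1.
Comparison with the Bézout bound: 1 ≤ 1 = deg(f)·deg(g), as expected for curves with no common component (the bound is attained).


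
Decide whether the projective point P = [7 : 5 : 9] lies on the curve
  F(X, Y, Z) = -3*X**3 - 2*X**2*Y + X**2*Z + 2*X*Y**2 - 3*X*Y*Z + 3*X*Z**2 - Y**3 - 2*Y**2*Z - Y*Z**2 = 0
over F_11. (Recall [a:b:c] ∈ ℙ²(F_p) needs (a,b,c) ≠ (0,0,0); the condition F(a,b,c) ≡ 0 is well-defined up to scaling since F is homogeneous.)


F(7,5,9) ≡ 5 (mod 11); P is NOT on the curve.

Evaluate F(7, 5, 9) term-by-term (mod 11).
  -3*X**3 ↦ -3·343·1·1 = -1029
  -2*X**2*Y ↦ -2·49·5·1 = -490
  X**2*Z ↦ 1·49·1·9 = 441
  2*X*Y**2 ↦ 2·7·25·1 = 350
  -3*X*Y*Z ↦ -3·7·5·9 = -945
  3*X*Z**2 ↦ 3·7·1·81 = 1701
  -Y**3 ↦ -1·1·125·1 = -125
  -2*Y**2*Z ↦ -2·1·25·9 = -450
  -Y*Z**2 ↦ -1·1·5·81 = -405
Sum: F(7, 5, 9) = (-1029) + (-490) + (441) + (350) + (-945) + (1701) + (-125) + (-450) + (-405) = -952.
Reducing mod 11: -952 ≡ 5 (mod 11).
Since F(a, b, c) ≡ 5 ≠ 0 (mod 11), P does NOT lie on the curve.


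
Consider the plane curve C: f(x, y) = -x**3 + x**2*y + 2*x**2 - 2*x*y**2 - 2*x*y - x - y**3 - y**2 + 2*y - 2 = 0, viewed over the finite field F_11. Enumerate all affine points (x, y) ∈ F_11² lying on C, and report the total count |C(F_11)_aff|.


Affine F_11-points: {(0, 6), (1, 4), (3, 9), (5, 1), (7, 8), (9, 7)}; count = 6.

For each of the 121 pairs (x, y) ∈ F_11², evaluate f(x, y) mod 11. Record the zeros.
  x = 0: [0↦9, 1↦9, 2↦1, 3↦1, 4↦3, 5↦1, 6↦0, 7↦5, 8↦10, 9↦9, 10↦7]  zeros at y ∈ {6}
  x = 1: [0↦9, 1↦6, 2↦2, 3↦2, 4↦0, 5↦1, 6↦10, 7↦10, 8↦6, 9↦3, 10↦6]  zeros at y ∈ {4}
  x = 2: [0↦7, 1↦3, 2↦5, 3↦7, 4↦3, 5↦9, 6↦8, 7↦5, 8↦5, 9↦2, 10↦1]  zeros at y ∈ ∅
  x = 3: [0↦8, 1↦5, 2↦4, 3↦10, 4↦6, 5↦8, 6↦10, 7↦6, 8↦1, 9↦0, 10↦8]  zeros at y ∈ {9}
  x = 4: [0↦6, 1↦6, 2↦4, 3↦5, 4↦3, 5↦3, 6↦10, 7↦7, 8↦10, 9↦2, 10↦10]  zeros at y ∈ ∅
  x = 5: [0↦6, 1↦0, 2↦10, 3↦8, 4↦10, 5↦10, 6↦2, 7↦2, 8↦4, 9↦2, 10↦1]  zeros at y ∈ {1}
  x = 6: [0↦2, 1↦3, 2↦5, 3↦2, 4↦10, 5↦1, 6↦2, 7↦7, 8↦10, 9↦5, 10↦8]  zeros at y ∈ ∅
  x = 7: [0↦10, 1↦9, 2↦5, 3↦3, 4↦8, 5↦3, 6↦4, 7↦5, 8↦0, 9↦5, 10↦3]  zeros at y ∈ {8}
  x = 8: [0↦2, 1↦1, 2↦4, 3↦5, 4↦9, 5↦10, 6↦2, 7↦1, 8↦1, 9↦7, 10↦2]  zeros at y ∈ ∅
  x = 9: [0↦5, 1↦6, 2↦7, 3↦2, 4↦7, 5↦5, 6↦1, 7↦0, 8↦7, 9↦5, 10↦10]  zeros at y ∈ {7}
  x = 10: [0↦2, 1↦7, 2↦8, 3↦10, 4↦7, 5↦4, 6↦6, 7↦7, 8↦1, 9↦4, 10↦10]  zeros at y ∈ ∅
Collecting zeros: affine points = {(0, 6), (1, 4), (3, 9), (5, 1), (7, 8), (9, 7)}.
Total count |C(F_11)_aff| = 6.


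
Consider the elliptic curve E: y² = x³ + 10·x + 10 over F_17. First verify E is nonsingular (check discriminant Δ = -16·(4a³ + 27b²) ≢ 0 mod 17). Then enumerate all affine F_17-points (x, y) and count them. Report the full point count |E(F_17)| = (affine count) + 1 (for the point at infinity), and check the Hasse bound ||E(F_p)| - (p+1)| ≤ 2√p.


Affine points = {(1, 2), (1, 15), (2, 2), (2, 15), (3, 4), (3, 13), (5, 7), (5, 10), (7, 7), (7, 10), (9, 8), (9, 9), (13, 5), (13, 12), (14, 2), (14, 15), (15, 4), (15, 13), (16, 4), (16, 13)}; affine count = 20; |E(F_17)| = 21.

Discriminant check: Δ ∝ 4a³ + 27b² = 4·10³ + 27·10² = 4·1000 + 27·100 ≡ 2 (mod 17). Nonzero ⇒ E is nonsingular.
For each x ∈ F_17, compute rhs = x³ + 10·x + 10 mod 17, then count y ∈ F_17 with y² ≡ rhs.
  x = 0: rhs = 10, matching y values: none (0 points).
  x = 1: rhs = 4, matching y values: 2, 15 (2 points).
  x = 2: rhs = 4, matching y values: 2, 15 (2 points).
  x = 3: rhs = 16, matching y values: 4, 13 (2 points).
  x = 4: rhs = 12, matching y values: none (0 points).
  x = 5: rhs = 15, matching y values: 7, 10 (2 points).
  x = 6: rhs = 14, matching y values: none (0 points).
  x = 7: rhs = 15, matching y values: 7, 10 (2 points).
  x = 8: rhs = 7, matching y values: none (0 points).
  x = 9: rhs = 13, matching y values: 8, 9 (2 points).
  x = 10: rhs = 5, matching y values: none (0 points).
  x = 11: rhs = 6, matching y values: none (0 points).
  x = 12: rhs = 5, matching y values: none (0 points).
  x = 13: rhs = 8, matching y values: 5, 12 (2 points).
  x = 14: rhs = 4, matching y values: 2, 15 (2 points).
  x = 15: rhs = 16, matching y values: 4, 13 (2 points).
  x = 16: rhs = 16, matching y values: 4, 13 (2 points).
Total affine count: 20.
Full point count |E(F_17)| = 20 + 1 = 21.
Hasse bound: |21 − (17+1)| = |3| = 3 ≤ 2√17 ≈ 8.2462 ✓.


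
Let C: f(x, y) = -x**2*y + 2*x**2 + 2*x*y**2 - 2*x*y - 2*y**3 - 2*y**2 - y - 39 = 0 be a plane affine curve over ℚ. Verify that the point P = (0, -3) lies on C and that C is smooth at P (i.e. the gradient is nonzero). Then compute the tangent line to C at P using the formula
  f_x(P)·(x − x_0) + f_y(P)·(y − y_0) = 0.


Tangent line at P: 24*x - 43*y - 129 = 0.

Step 1: f(0, -3) = 0, so P lies on C.
Step 2: partial derivatives
  f_x(x, y) = -2*x*y + 4*x + 2*y**2 - 2*y, f_y(x, y) = -x**2 + 4*x*y - 2*x - 6*y**2 - 4*y - 1.
  f_x(P) = 24, f_y(P) = -43 (gradient nonzero, so P is smooth).
Step 3: tangent line at P: 24·(x − 0) + -43·(y − -3) = 0.
Expanding: 24*x - 43*y - 129 = 0.


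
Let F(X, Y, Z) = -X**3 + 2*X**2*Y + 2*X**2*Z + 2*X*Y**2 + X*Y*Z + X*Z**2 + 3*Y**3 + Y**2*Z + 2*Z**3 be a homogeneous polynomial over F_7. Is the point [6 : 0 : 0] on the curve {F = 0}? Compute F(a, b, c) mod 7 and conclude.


F(6,0,0) ≡ 1 (mod 7); P is NOT on the curve.

Evaluate F(6, 0, 0) term-by-term (mod 7).
  -X**3 ↦ -1·216·1·1 = -216
  2*X**2*Y ↦ 2·36·0·1 = 0
  2*X**2*Z ↦ 2·36·1·0 = 0
  2*X*Y**2 ↦ 2·6·0·1 = 0
  X*Y*Z ↦ 1·6·0·0 = 0
  X*Z**2 ↦ 1·6·1·0 = 0
  3*Y**3 ↦ 3·1·0·1 = 0
  Y**2*Z ↦ 1·1·0·0 = 0
  2*Z**3 ↦ 2·1·1·0 = 0
Sum: F(6, 0, 0) = (-216) + (0) + (0) + (0) + (0) + (0) + (0) + (0) + (0) = -216.
Reducing mod 7: -216 ≡ 1 (mod 7).
Since F(a, b, c) ≡ 1 ≠ 0 (mod 7), P does NOT lie on the curve.


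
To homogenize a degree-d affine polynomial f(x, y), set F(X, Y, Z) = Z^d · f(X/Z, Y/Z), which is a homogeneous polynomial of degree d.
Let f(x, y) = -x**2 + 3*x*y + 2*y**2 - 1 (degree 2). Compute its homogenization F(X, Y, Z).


F(X, Y, Z) = -X**2 + 3*X*Y + 2*Y**2 - Z**2

deg(f) = 2.
Substitute x = X/Z, y = Y/Z into f, then multiply by Z^2.
  monomial -1·x^2·y^0 ↦ -1·X^2·Y^0·Z^0.
  monomial 3·x^1·y^1 ↦ 3·X^1·Y^1·Z^0.
  monomial 2·x^0·y^2 ↦ 2·X^0·Y^2·Z^0.
  monomial -1·x^0·y^0 ↦ -1·X^0·Y^0·Z^2.
Collecting: F(X, Y, Z) = -X**2 + 3*X*Y + 2*Y**2 - Z**2.


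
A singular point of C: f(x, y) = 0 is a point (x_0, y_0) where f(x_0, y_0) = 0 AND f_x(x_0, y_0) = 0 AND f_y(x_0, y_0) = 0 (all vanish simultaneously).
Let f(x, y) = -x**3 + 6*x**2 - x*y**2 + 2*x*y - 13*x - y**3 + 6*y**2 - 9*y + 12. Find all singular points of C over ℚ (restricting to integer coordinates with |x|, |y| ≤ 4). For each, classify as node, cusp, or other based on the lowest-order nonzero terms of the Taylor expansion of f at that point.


Singular points: {(2, 1)}; classification: cusp.

Compute partial derivatives:
  f_x = -3*x**2 + 12*x - y**2 + 2*y - 13.
  f_y = -2*x*y + 2*x - 3*y**2 + 12*y - 9.
Scan x_0 ∈ {−4, ..., 4}. For each x_0, f_y(x_0, y) is a polynomial in y; find its integer roots y ∈ {−4, ..., 4}, then test f_x and f at those candidates.
  x = -4: f_y(-4, y) = -3*y**2 + 20*y - 17; vanishes at y ∈ {1}. (-4, 1): f_x = -108 ≠ 0.
  x = -3: f_y(-3, y) = -3*y**2 + 18*y - 15; vanishes at y ∈ {1}. (-3, 1): f_x = -75 ≠ 0.
  x = -2: f_y(-2, y) = -3*y**2 + 16*y - 13; vanishes at y ∈ {1}. (-2, 1): f_x = -48 ≠ 0.
  x = -1: f_y(-1, y) = -3*y**2 + 14*y - 11; vanishes at y ∈ {1}. (-1, 1): f_x = -27 ≠ 0.
  x = 0: f_y(0, y) = -3*y**2 + 12*y - 9; vanishes at y ∈ {1, 3}. (0, 1): f_x = -12 ≠ 0; (0, 3): f_x = -16 ≠ 0.
  x = 1: f_y(1, y) = -3*y**2 + 10*y - 7; vanishes at y ∈ {1}. (1, 1): f_x = -3 ≠ 0.
  x = 2: f_y(2, y) = -3*y**2 + 8*y - 5; vanishes at y ∈ {1}. (2, 1): f_x = 0, f = 0 — SINGULAR.
  x = 3: f_y(3, y) = -3*y**2 + 6*y - 3; vanishes at y ∈ {1}. (3, 1): f_x = -3 ≠ 0.
  x = 4: f_y(4, y) = -3*y**2 + 4*y - 1; vanishes at y ∈ {1}. (4, 1): f_x = -12 ≠ 0.
Only singular point on the grid: (2, 1).
Classify: substitute x = 2 + u, y = 1 + v and expand: f = -u**3 - u*v**2 - v**3 + v**2.
No constant or linear terms (consistent with a singular point). Quadratic part: v**2. Cubic part: -u**3 - u*v**2 - v**3.
The quadratic part v**2 is a perfect square, so there is a single (double) tangent line v = 0, i.e. y = 1. Restricting the cubic part to that line (v = 0) leaves -u**3 ≠ 0, so f is not divisible by v and the branch is v² ≈ u**3 to lowest order — this is a cusp.
Classification: cusp.


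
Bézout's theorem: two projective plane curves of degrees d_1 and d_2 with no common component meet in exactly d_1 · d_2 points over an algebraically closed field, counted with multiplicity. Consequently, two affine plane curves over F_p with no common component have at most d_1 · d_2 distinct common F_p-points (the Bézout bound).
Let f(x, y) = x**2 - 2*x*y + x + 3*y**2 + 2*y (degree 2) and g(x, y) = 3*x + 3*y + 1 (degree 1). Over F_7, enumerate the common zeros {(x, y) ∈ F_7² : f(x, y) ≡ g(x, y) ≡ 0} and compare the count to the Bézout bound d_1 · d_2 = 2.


Common zeros: ∅; count = 0; Bézout bound = 2.

deg(f) = 2, deg(g) = 1, so Bézout bound = 2.
Scan x ∈ F_7. For each x, list the y ∈ F_7 with f(x, y) ≡ 0 and those with g(x, y) ≡ 0 (mod 7); the common zeros in that column are the intersection.
  x = 0: f ≡ 0 at y ∈ {0, 4}; g ≡ 0 at y ∈ {2}; common: ∅.
  x = 1: f ≡ 0 at y ∈ {2, 5}; g ≡ 0 at y ∈ {1}; common: ∅.
  x = 2: f ≡ 0 at y ∈ {1, 2}; g ≡ 0 at y ∈ {0}; common: ∅.
  x = 3: f ≡ 0 at y ∈ ∅; g ≡ 0 at y ∈ {6}; common: ∅.
  x = 4: f ≡ 0 at y ∈ ∅; g ≡ 0 at y ∈ {5}; common: ∅.
  x = 5: f ≡ 0 at y ∈ ∅; g ≡ 0 at y ∈ {4}; common: ∅.
  x = 6: f ≡ 0 at y ∈ {0, 1}; g ≡ 0 at y ∈ {3}; common: ∅.
Collecting: common zeros = ∅, so the count is 0.
Comparison with the Bézout bound: 0 ≤ 2 = deg(f)·deg(g), as expected for curves with no common component (the affine F_7-count falls short of the bound because intersections may lie at infinity, over extension fields, or carry multiplicity).


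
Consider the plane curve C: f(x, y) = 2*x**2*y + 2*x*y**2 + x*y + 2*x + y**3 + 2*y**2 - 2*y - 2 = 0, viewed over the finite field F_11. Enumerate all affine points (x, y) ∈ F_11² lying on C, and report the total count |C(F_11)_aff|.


Affine F_11-points: {(1, 0), (1, 3), (1, 4), (4, 8), (7, 1), (8, 3), (8, 4), (8, 8)}; count = 8.

For each of the 121 pairs (x, y) ∈ F_11², evaluate f(x, y) mod 11. Record the zeros.
  x = 0: [0↦9, 1↦10, 2↦10, 3↦4, 4↦9, 5↦9, 6↦10, 7↦7, 8↦6, 9↦2, 10↦1]  zeros at y ∈ ∅
  x = 1: [0↦0, 1↦6, 2↦4, 3↦0, 4↦0, 5↦10, 6↦3, 7↦7, 8↦6, 9↦6, 10↦2]  zeros at y ∈ {0, 3, 4}
  x = 2: [0↦2, 1↦6, 2↦6, 3↦8, 4↦7, 5↦9, 6↦9, 7↦2, 8↦5, 9↦2, 10↦10]  zeros at y ∈ ∅
  x = 3: [0↦4, 1↦10, 2↦5, 3↦6, 4↦8, 5↦6, 6↦6, 7↦3, 8↦3, 9↦1, 10↦3]  zeros at y ∈ ∅
  x = 4: [0↦6, 1↦7, 2↦1, 3↦5, 4↦3, 5↦1, 6↦5, 7↦10, 8↦0, 9↦3, 10↦3]  zeros at y ∈ {8}
  x = 5: [0↦8, 1↦8, 2↦5, 3↦5, 4↦3, 5↦5, 6↦6, 7↦1, 8↦7, 9↦8, 10↦10]  zeros at y ∈ ∅
  x = 6: [0↦10, 1↦2, 2↦6, 3↦6, 4↦8, 5↦7, 6↦9, 7↦9, 8↦2, 9↦5, 10↦2]  zeros at y ∈ ∅
  x = 7: [0↦1, 1↦0, 2↦4, 3↦8, 4↦7, 5↦7, 6↦3, 7↦1, 8↦7, 9↦5, 10↦1]  zeros at y ∈ {1}
  x = 8: [0↦3, 1↦2, 2↦10, 3↦0, 4↦0, 5↦5, 6↦10, 7↦10, 8↦0, 9↦8, 10↦7]  zeros at y ∈ {3, 4, 8}
  x = 9: [0↦5, 1↦8, 2↦2, 3↦4, 4↦9, 5↦1, 6↦8, 7↦3, 8↦3, 9↦3, 10↦9]  zeros at y ∈ ∅
  x = 10: [0↦7, 1↦7, 2↦2, 3↦9, 4↦1, 5↦6, 6↦8, 7↦2, 8↦5, 9↦1, 10↦7]  zeros at y ∈ ∅
Collecting zeros: affine points = {(1, 0), (1, 3), (1, 4), (4, 8), (7, 1), (8, 3), (8, 4), (8, 8)}.
Total count |C(F_11)_aff| = 8.


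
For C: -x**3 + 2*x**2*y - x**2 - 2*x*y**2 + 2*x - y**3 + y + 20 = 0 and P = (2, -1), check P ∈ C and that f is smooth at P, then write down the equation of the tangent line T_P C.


Tangent line at P: -24*x + 14*y + 62 = 0.

Step 1: f(2, -1) = 0, so P lies on C.
Step 2: partial derivatives
  f_x(x, y) = -3*x**2 + 4*x*y - 2*x - 2*y**2 + 2, f_y(x, y) = 2*x**2 - 4*x*y - 3*y**2 + 1.
  f_x(P) = -24, f_y(P) = 14 (gradient nonzero, so P is smooth).
Step 3: tangent line at P: -24·(x − 2) + 14·(y − -1) = 0.
Expanding: -24*x + 14*y + 62 = 0.


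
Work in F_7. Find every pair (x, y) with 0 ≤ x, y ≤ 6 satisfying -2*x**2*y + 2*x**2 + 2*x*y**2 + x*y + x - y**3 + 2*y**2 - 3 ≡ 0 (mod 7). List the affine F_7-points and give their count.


Affine F_7-points: {(0, 4), (0, 6), (1, 0), (2, 0), (3, 6), (4, 1), (5, 4)}; count = 7.

For each of the 49 pairs (x, y) ∈ F_7², evaluate f(x, y) mod 7. Record the zeros.
  x = 0: [0↦4, 1↦5, 2↦4, 3↦2, 4↦0, 5↦6, 6↦0]  zeros at y ∈ {4, 6}
  x = 1: [0↦0, 1↦2, 2↦6, 3↦6, 4↦3, 5↦5, 6↦6]  zeros at y ∈ {0}
  x = 2: [0↦0, 1↦6, 2↦4, 3↦2, 4↦1, 5↦2, 6↦6]  zeros at y ∈ {0}
  x = 3: [0↦4, 1↦3, 2↦5, 3↦4, 4↦1, 5↦4, 6↦0]  zeros at y ∈ {6}
  x = 4: [0↦5, 1↦0, 2↦2, 3↦5, 4↦3, 5↦4, 6↦2]  zeros at y ∈ {1}
  x = 5: [0↦3, 1↦4, 2↦2, 3↦5, 4↦0, 5↦2, 6↦5]  zeros at y ∈ {4}
  x = 6: [0↦5, 1↦1, 2↦5, 3↦4, 4↦6, 5↦5, 6↦2]  zeros at y ∈ ∅
Collecting zeros: affine points = {(0, 4), (0, 6), (1, 0), (2, 0), (3, 6), (4, 1), (5, 4)}.
Total count |C(F_7)_aff| = 7.


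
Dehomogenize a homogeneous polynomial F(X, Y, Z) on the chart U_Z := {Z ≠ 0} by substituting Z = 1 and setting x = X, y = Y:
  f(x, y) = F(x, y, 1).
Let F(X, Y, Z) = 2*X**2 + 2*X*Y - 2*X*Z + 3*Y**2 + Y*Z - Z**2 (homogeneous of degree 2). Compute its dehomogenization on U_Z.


f(x, y) = 2*x**2 + 2*x*y - 2*x + 3*y**2 + y - 1

On U_Z we set Z = 1. Each monomial c·X^i·Y^j·Z^k in F becomes c·x^i·y^j·1^k = c·x^i·y^j.
Substituting Z = 1: F(X, Y, 1) = 2*x**2 + 2*x*y - 2*x + 3*y**2 + y - 1.
Note: deg(f) ≤ deg(F) = 2; strict inequality happens when F is divisible by Z (lost terms).


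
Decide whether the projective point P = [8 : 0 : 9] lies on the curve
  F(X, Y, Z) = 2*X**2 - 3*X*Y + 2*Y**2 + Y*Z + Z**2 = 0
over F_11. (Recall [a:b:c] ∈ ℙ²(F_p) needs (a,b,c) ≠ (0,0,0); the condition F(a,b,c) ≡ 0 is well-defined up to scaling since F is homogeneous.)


F(8,0,9) ≡ 0 (mod 11); P is on the curve.

Evaluate F(8, 0, 9) term-by-term (mod 11).
  2*X**2 ↦ 2·64·1·1 = 128
  -3*X*Y ↦ -3·8·0·1 = 0
  2*Y**2 ↦ 2·1·0·1 = 0
  Y*Z ↦ 1·1·0·9 = 0
  Z**2 ↦ 1·1·1·81 = 81
Sum: F(8, 0, 9) = (128) + (0) + (0) + (0) + (81) = 209.
Reducing mod 11: 209 ≡ 0 (mod 11).
Since F(a, b, c) ≡ 0 (mod 11), P lies on the curve.


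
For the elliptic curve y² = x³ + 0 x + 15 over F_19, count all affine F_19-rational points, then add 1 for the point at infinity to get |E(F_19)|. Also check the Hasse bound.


Affine points = {(1, 4), (1, 15), (2, 2), (2, 17), (3, 2), (3, 17), (5, 8), (5, 11), (7, 4), (7, 15), (11, 4), (11, 15), (14, 2), (14, 17), (16, 8), (16, 11), (17, 8), (17, 11)}; affine count = 18; |E(F_19)| = 19.

Discriminant check: Δ ∝ 4a³ + 27b² = 4·0³ + 27·15² = 4·0 + 27·225 ≡ 14 (mod 19). Nonzero ⇒ E is nonsingular.
For each x ∈ F_19, compute rhs = x³ + 0·x + 15 mod 19, then count y ∈ F_19 with y² ≡ rhs.
  x = 0: rhs = 15, matching y values: none (0 points).
  x = 1: rhs = 16, matching y values: 4, 15 (2 points).
  x = 2: rhs = 4, matching y values: 2, 17 (2 points).
  x = 3: rhs = 4, matching y values: 2, 17 (2 points).
  x = 4: rhs = 3, matching y values: none (0 points).
  x = 5: rhs = 7, matching y values: 8, 11 (2 points).
  x = 6: rhs = 3, matching y values: none (0 points).
  x = 7: rhs = 16, matching y values: 4, 15 (2 points).
  x = 8: rhs = 14, matching y values: none (0 points).
  x = 9: rhs = 3, matching y values: none (0 points).
  x = 10: rhs = 8, matching y values: none (0 points).
  x = 11: rhs = 16, matching y values: 4, 15 (2 points).
  x = 12: rhs = 14, matching y values: none (0 points).
  x = 13: rhs = 8, matching y values: none (0 points).
  x = 14: rhs = 4, matching y values: 2, 17 (2 points).
  x = 15: rhs = 8, matching y values: none (0 points).
  x = 16: rhs = 7, matching y values: 8, 11 (2 points).
  x = 17: rhs = 7, matching y values: 8, 11 (2 points).
  x = 18: rhs = 14, matching y values: none (0 points).
Total affine count: 18.
Full point count |E(F_19)| = 18 + 1 = 19.
Hasse bound: |19 − (19+1)| = |-1| = 1 ≤ 2√19 ≈ 8.7178 ✓.


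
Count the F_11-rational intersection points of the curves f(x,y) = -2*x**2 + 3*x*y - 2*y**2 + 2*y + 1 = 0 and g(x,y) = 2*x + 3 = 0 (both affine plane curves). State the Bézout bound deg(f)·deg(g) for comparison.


Common zeros: {(4, 2), (4, 5)}; count = 2; Bézout bound = 2.

deg(f) = 2, deg(g) = 1, so Bézout bound = 2.
Scan x ∈ F_11. For each x, list the y ∈ F_11 with f(x, y) ≡ 0 and those with g(x, y) ≡ 0 (mod 11); the common zeros in that column are the intersection.
  x = 0: f ≡ 0 at y ∈ {3, 9}; g ≡ 0 at y ∈ ∅; common: ∅.
  x = 1: f ≡ 0 at y ∈ ∅; g ≡ 0 at y ∈ ∅; common: ∅.
  x = 2: f ≡ 0 at y ∈ ∅; g ≡ 0 at y ∈ ∅; common: ∅.
  x = 3: f ≡ 0 at y ∈ ∅; g ≡ 0 at y ∈ ∅; common: ∅.
  x = 4: f ≡ 0 at y ∈ {2, 5}; g ≡ 0 at y ∈ {0, 1, 2, 3, 4, 5, 6, 7, 8, 9, 10}; common: {2, 5}.
  x = 5: f ≡ 0 at y ∈ ∅; g ≡ 0 at y ∈ ∅; common: ∅.
  x = 6: f ≡ 0 at y ∈ ∅; g ≡ 0 at y ∈ ∅; common: ∅.
  x = 7: f ≡ 0 at y ∈ ∅; g ≡ 0 at y ∈ ∅; common: ∅.
  x = 8: f ≡ 0 at y ∈ {4, 9}; g ≡ 0 at y ∈ ∅; common: ∅.
  x = 9: f ≡ 0 at y ∈ {4, 5}; g ≡ 0 at y ∈ ∅; common: ∅.
  x = 10: f ≡ 0 at y ∈ {2, 3}; g ≡ 0 at y ∈ ∅; common: ∅.
Collecting: common zeros = {(4, 2), (4, 5)}, so the count is 2.
Comparison with the Bézout bound: 2 ≤ 2 = deg(f)·deg(g), as expected for curves with no common component (the bound is attained).


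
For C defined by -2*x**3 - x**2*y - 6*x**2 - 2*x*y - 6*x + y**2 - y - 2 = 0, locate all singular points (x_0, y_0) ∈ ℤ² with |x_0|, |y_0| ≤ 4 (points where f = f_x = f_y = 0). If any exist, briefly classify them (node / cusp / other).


Singular points: {(-1, 0)}; classification: cusp.

Compute partial derivatives:
  f_x = -6*x**2 - 2*x*y - 12*x - 2*y - 6.
  f_y = -x**2 - 2*x + 2*y - 1.
Scan x_0 ∈ {−4, ..., 4}. For each x_0, f_y(x_0, y) is a polynomial in y; find its integer roots y ∈ {−4, ..., 4}, then test f_x and f at those candidates.
  x = -4: f_y(-4, y) = 2*y - 9; no integer root y with |y| ≤ 4.
  x = -3: f_y(-3, y) = 2*y - 4; vanishes at y ∈ {2}. (-3, 2): f_x = -16 ≠ 0.
  x = -2: f_y(-2, y) = 2*y - 1; no integer root y with |y| ≤ 4.
  x = -1: f_y(-1, y) = 2*y; vanishes at y ∈ {0}. (-1, 0): f_x = 0, f = 0 — SINGULAR.
  x = 0: f_y(0, y) = 2*y - 1; no integer root y with |y| ≤ 4.
  x = 1: f_y(1, y) = 2*y - 4; vanishes at y ∈ {2}. (1, 2): f_x = -32 ≠ 0.
  x = 2: f_y(2, y) = 2*y - 9; no integer root y with |y| ≤ 4.
  x = 3: f_y(3, y) = 2*y - 16; no integer root y with |y| ≤ 4.
  x = 4: f_y(4, y) = 2*y - 25; no integer root y with |y| ≤ 4.
Only singular point on the grid: (-1, 0).
Classify: substitute x = -1 + u, y = 0 + v and expand: f = -2*u**3 - u**2*v + v**2.
No constant or linear terms (consistent with a singular point). Quadratic part: v**2. Cubic part: -2*u**3 - u**2*v.
The quadratic part v**2 is a perfect square, so there is a single (double) tangent line v = 0, i.e. y = 0. Restricting the cubic part to that line (v = 0) leaves -2*u**3 ≠ 0, so f is not divisible by v and the branch is v² ≈ 2*u**3 to lowest order — this is a cusp.
Classification: cusp.


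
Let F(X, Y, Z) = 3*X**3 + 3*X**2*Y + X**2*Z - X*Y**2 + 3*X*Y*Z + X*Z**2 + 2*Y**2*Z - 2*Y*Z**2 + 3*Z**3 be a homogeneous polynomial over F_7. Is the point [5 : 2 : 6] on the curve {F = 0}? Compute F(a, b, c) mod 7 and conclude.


F(5,2,6) ≡ 6 (mod 7); P is NOT on the curve.

Evaluate F(5, 2, 6) term-by-term (mod 7).
  3*X**3 ↦ 3·125·1·1 = 375
  3*X**2*Y ↦ 3·25·2·1 = 150
  X**2*Z ↦ 1·25·1·6 = 150
  -X*Y**2 ↦ -1·5·4·1 = -20
  3*X*Y*Z ↦ 3·5·2·6 = 180
  X*Z**2 ↦ 1·5·1·36 = 180
  2*Y**2*Z ↦ 2·1·4·6 = 48
  -2*Y*Z**2 ↦ -2·1·2·36 = -144
  3*Z**3 ↦ 3·1·1·216 = 648
Sum: F(5, 2, 6) = (375) + (150) + (150) + (-20) + (180) + (180) + (48) + (-144) + (648) = 1567.
Reducing mod 7: 1567 ≡ 6 (mod 7).
Since F(a, b, c) ≡ 6 ≠ 0 (mod 7), P does NOT lie on the curve.
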